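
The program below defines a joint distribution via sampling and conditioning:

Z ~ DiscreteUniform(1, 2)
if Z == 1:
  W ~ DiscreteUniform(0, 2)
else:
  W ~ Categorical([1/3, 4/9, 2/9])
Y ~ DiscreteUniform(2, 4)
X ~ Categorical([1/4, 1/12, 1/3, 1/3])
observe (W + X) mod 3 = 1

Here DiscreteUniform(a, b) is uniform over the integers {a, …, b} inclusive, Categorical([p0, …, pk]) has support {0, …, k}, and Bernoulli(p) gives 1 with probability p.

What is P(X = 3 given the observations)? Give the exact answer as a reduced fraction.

P(X = 3 | obs) = 28/75

Enumerate traces; 24 have nonzero weight after conditioning:
  (Z=1, W=0, Y=2, X=1) weight 1/216
  (Z=1, W=0, Y=3, X=1) weight 1/216
  (Z=1, W=0, Y=4, X=1) weight 1/216
  (Z=1, W=1, Y=2, X=0) weight 1/72
  (Z=1, W=1, Y=2, X=3) weight 1/54
  (Z=1, W=1, Y=3, X=0) weight 1/72
  (Z=1, W=1, Y=3, X=3) weight 1/54
  (Z=1, W=1, Y=4, X=0) weight 1/72
  (Z=1, W=2, Y=2, X=2) weight 1/54
  … 15 more
Group by X:
  weight(X=0) = 7/72
  weight(X=1) = 1/36
  weight(X=2) = 5/54
  weight(X=3) = 7/54
Total weight = 7/72 + 1/36 + 5/54 + 7/54 = 25/72
P(X=0 | obs) = 7/72 / 25/72 = 7/25
P(X=1 | obs) = 1/36 / 25/72 = 2/25
P(X=2 | obs) = 5/54 / 25/72 = 4/15
P(X=3 | obs) = 7/54 / 25/72 = 28/75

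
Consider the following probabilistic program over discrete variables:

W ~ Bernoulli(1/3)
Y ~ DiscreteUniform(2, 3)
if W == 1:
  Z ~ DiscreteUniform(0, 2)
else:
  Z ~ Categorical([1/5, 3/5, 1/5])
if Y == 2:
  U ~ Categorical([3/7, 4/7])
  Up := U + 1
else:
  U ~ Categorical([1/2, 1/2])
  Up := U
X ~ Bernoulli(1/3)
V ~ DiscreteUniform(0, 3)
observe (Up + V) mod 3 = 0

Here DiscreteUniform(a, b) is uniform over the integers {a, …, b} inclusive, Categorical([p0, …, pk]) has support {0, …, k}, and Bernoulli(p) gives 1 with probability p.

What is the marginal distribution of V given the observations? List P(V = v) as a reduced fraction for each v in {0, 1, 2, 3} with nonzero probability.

Enumerate traces; 60 have nonzero weight after conditioning:
  (W=0, Y=2, Z=0, U=0, X=0, V=2) weight 1/210
  (W=0, Y=2, Z=0, U=0, X=1, V=2) weight 1/420
  (W=0, Y=2, Z=0, U=1, X=0, V=1) weight 2/315
  (W=0, Y=2, Z=0, U=1, X=1, V=1) weight 1/315
  (W=0, Y=2, Z=1, U=0, X=0, V=2) weight 1/70
  (W=0, Y=2, Z=1, U=0, X=1, V=2) weight 1/140
  (W=0, Y=2, Z=1, U=1, X=0, V=1) weight 2/105
  (W=0, Y=2, Z=1, U=1, X=1, V=1) weight 1/105
  (W=0, Y=3, Z=0, U=0, X=0, V=0) weight 1/180
  (W=0, Y=3, Z=0, U=0, X=0, V=3) weight 1/180
  … 50 more
Group by V:
  weight(V=0) = 1/16
  weight(V=1) = 1/14
  weight(V=2) = 13/112
  weight(V=3) = 1/16
Total weight = 1/16 + 1/14 + 13/112 + 1/16 = 5/16
P(V=0 | obs) = 1/16 / 5/16 = 1/5
P(V=1 | obs) = 1/14 / 5/16 = 8/35
P(V=2 | obs) = 13/112 / 5/16 = 13/35
P(V=3 | obs) = 1/16 / 5/16 = 1/5

P(V=0) = 1/5, P(V=1) = 8/35, P(V=2) = 13/35, P(V=3) = 1/5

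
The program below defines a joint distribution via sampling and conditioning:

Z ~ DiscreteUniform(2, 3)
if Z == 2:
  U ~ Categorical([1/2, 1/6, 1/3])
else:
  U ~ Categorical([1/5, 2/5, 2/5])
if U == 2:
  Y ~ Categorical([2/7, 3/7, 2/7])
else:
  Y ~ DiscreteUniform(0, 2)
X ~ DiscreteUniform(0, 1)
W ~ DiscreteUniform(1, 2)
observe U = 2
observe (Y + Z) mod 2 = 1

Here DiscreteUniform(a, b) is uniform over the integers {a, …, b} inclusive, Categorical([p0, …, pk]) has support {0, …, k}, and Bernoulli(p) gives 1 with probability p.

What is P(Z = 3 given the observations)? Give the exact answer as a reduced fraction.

Enumerate traces; 12 have nonzero weight after conditioning:
  (Z=2, U=2, Y=1, X=0, W=1) weight 1/56
  (Z=2, U=2, Y=1, X=0, W=2) weight 1/56
  (Z=2, U=2, Y=1, X=1, W=1) weight 1/56
  (Z=2, U=2, Y=1, X=1, W=2) weight 1/56
  (Z=3, U=2, Y=0, X=0, W=1) weight 1/70
  (Z=3, U=2, Y=0, X=0, W=2) weight 1/70
  (Z=3, U=2, Y=0, X=1, W=1) weight 1/70
  (Z=3, U=2, Y=0, X=1, W=2) weight 1/70
  … 4 more
Group by Z:
  weight(Z=2) = 1/14
  weight(Z=3) = 4/35
Total weight = 1/14 + 4/35 = 13/70
P(Z=2 | obs) = 1/14 / 13/70 = 5/13
P(Z=3 | obs) = 4/35 / 13/70 = 8/13

P(Z = 3 | obs) = 8/13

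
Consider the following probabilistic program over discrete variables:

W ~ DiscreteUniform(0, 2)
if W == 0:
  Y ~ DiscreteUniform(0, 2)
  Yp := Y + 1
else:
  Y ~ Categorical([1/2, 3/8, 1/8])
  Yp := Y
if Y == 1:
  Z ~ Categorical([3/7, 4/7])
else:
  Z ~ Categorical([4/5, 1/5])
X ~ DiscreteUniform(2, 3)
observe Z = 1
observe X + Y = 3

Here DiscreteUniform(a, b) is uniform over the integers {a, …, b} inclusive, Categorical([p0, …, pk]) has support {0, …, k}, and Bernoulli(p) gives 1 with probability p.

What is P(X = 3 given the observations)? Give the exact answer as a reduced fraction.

Enumerate traces; 6 have nonzero weight after conditioning:
  (W=0, Y=0, Z=1, X=3) weight 1/90
  (W=0, Y=1, Z=1, X=2) weight 2/63
  (W=1, Y=0, Z=1, X=3) weight 1/60
  (W=1, Y=1, Z=1, X=2) weight 1/28
  (W=2, Y=0, Z=1, X=3) weight 1/60
  (W=2, Y=1, Z=1, X=2) weight 1/28
Group by X:
  weight(X=2) = 13/126
  weight(X=3) = 2/45
Total weight = 13/126 + 2/45 = 31/210
P(X=2 | obs) = 13/126 / 31/210 = 65/93
P(X=3 | obs) = 2/45 / 31/210 = 28/93

P(X = 3 | obs) = 28/93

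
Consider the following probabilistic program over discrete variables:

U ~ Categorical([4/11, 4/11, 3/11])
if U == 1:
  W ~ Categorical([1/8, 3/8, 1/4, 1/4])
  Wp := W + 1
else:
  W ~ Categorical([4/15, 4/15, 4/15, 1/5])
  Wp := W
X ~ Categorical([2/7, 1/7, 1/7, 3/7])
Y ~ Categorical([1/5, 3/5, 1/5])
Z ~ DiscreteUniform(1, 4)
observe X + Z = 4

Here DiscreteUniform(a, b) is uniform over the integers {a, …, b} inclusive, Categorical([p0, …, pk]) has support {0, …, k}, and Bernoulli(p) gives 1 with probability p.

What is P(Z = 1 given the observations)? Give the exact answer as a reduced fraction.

P(Z = 1 | obs) = 3/7

Enumerate traces; 144 have nonzero weight after conditioning:
  (U=0, W=0, X=0, Y=0, Z=4) weight 8/5775
  (U=0, W=0, X=0, Y=1, Z=4) weight 8/1925
  (U=0, W=0, X=0, Y=2, Z=4) weight 8/5775
  (U=0, W=0, X=1, Y=0, Z=3) weight 4/5775
  (U=0, W=0, X=1, Y=1, Z=3) weight 4/1925
  (U=0, W=0, X=1, Y=2, Z=3) weight 4/5775
  (U=0, W=0, X=2, Y=0, Z=2) weight 4/5775
  (U=0, W=0, X=2, Y=1, Z=2) weight 4/1925
  (U=0, W=0, X=3, Y=0, Z=1) weight 4/1925
  … 135 more
Group by Z:
  weight(Z=1) = 3/28
  weight(Z=2) = 1/28
  weight(Z=3) = 1/28
  weight(Z=4) = 1/14
Total weight = 3/28 + 1/28 + 1/28 + 1/14 = 1/4
P(Z=1 | obs) = 3/28 / 1/4 = 3/7
P(Z=2 | obs) = 1/28 / 1/4 = 1/7
P(Z=3 | obs) = 1/28 / 1/4 = 1/7
P(Z=4 | obs) = 1/14 / 1/4 = 2/7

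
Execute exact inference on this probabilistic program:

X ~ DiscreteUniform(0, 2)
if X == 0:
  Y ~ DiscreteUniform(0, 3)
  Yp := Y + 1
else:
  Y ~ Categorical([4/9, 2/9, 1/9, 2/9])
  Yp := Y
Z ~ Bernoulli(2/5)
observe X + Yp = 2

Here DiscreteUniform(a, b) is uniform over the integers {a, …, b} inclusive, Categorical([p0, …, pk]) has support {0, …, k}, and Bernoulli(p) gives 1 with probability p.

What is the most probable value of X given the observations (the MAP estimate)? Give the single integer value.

argmax_v P(X = v | obs) = 2

Enumerate traces; 6 have nonzero weight after conditioning:
  (X=0, Y=1, Z=0) weight 1/20
  (X=0, Y=1, Z=1) weight 1/30
  (X=1, Y=1, Z=0) weight 2/45
  (X=1, Y=1, Z=1) weight 4/135
  (X=2, Y=0, Z=0) weight 4/45
  (X=2, Y=0, Z=1) weight 8/135
Group by X:
  weight(X=0) = 1/12
  weight(X=1) = 2/27
  weight(X=2) = 4/27
Total weight = 1/12 + 2/27 + 4/27 = 11/36
P(X=0 | obs) = 1/12 / 11/36 = 3/11
P(X=1 | obs) = 2/27 / 11/36 = 8/33
P(X=2 | obs) = 4/27 / 11/36 = 16/33
argmax = 2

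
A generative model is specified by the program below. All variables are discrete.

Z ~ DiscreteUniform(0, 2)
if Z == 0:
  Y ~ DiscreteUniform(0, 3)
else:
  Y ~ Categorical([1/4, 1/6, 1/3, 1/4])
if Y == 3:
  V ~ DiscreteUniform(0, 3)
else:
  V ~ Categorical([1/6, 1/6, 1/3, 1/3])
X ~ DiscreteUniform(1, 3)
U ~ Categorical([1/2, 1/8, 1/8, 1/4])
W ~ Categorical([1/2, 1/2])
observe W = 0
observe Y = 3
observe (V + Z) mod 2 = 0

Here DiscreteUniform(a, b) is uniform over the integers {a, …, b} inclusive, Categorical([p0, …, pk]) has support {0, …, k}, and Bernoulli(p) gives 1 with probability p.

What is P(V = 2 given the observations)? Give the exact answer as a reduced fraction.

Enumerate traces; 72 have nonzero weight after conditioning:
  (Z=0, Y=3, V=0, X=1, U=0, W=0) weight 1/576
  (Z=0, Y=3, V=0, X=1, U=1, W=0) weight 1/2304
  (Z=0, Y=3, V=0, X=1, U=2, W=0) weight 1/2304
  (Z=0, Y=3, V=0, X=1, U=3, W=0) weight 1/1152
  (Z=0, Y=3, V=0, X=2, U=0, W=0) weight 1/576
  (Z=0, Y=3, V=0, X=2, U=1, W=0) weight 1/2304
  (Z=0, Y=3, V=0, X=2, U=2, W=0) weight 1/2304
  (Z=0, Y=3, V=0, X=2, U=3, W=0) weight 1/1152
  (Z=0, Y=3, V=2, X=1, U=0, W=0) weight 1/576
  (Z=1, Y=3, V=1, X=1, U=0, W=0) weight 1/576
  … 62 more
Group by V:
  weight(V=0) = 1/48
  weight(V=1) = 1/96
  weight(V=2) = 1/48
  weight(V=3) = 1/96
Total weight = 1/48 + 1/96 + 1/48 + 1/96 = 1/16
P(V=0 | obs) = 1/48 / 1/16 = 1/3
P(V=1 | obs) = 1/96 / 1/16 = 1/6
P(V=2 | obs) = 1/48 / 1/16 = 1/3
P(V=3 | obs) = 1/96 / 1/16 = 1/6

P(V = 2 | obs) = 1/3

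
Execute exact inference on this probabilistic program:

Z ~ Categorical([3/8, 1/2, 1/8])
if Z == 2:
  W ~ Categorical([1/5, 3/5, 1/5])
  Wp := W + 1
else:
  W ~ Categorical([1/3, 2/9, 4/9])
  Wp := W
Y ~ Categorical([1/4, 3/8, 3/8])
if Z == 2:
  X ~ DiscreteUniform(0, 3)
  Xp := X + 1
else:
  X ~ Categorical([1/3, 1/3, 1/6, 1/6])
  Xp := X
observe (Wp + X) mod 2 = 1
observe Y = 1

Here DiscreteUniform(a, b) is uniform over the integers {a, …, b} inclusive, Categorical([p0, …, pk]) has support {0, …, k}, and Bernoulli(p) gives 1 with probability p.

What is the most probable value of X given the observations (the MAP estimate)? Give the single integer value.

Enumerate traces; 18 have nonzero weight after conditioning:
  (Z=0, W=0, Y=1, X=1) weight 1/64
  (Z=0, W=0, Y=1, X=3) weight 1/128
  (Z=0, W=1, Y=1, X=0) weight 1/96
  (Z=0, W=1, Y=1, X=2) weight 1/192
  (Z=0, W=2, Y=1, X=1) weight 1/48
  (Z=0, W=2, Y=1, X=3) weight 1/96
  (Z=1, W=0, Y=1, X=1) weight 1/48
  (Z=1, W=0, Y=1, X=3) weight 1/96
  … 10 more
Group by X:
  weight(X=0) = 167/5760
  weight(X=1) = 1061/11520
  weight(X=2) = 97/5760
  weight(X=3) = 571/11520
Total weight = 167/5760 + 1061/11520 + 97/5760 + 571/11520 = 3/16
P(X=0 | obs) = 167/5760 / 3/16 = 167/1080
P(X=1 | obs) = 1061/11520 / 3/16 = 1061/2160
P(X=2 | obs) = 97/5760 / 3/16 = 97/1080
P(X=3 | obs) = 571/11520 / 3/16 = 571/2160
argmax = 1

argmax_v P(X = v | obs) = 1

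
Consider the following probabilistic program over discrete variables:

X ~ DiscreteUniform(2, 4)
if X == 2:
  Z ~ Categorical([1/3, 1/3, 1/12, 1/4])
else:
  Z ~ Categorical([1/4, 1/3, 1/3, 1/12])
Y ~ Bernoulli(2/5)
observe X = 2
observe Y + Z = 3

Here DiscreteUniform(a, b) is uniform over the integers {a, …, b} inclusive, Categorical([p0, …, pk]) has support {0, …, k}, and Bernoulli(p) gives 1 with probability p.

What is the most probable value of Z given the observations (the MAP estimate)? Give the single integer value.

argmax_v P(Z = v | obs) = 3

Enumerate traces; 2 have nonzero weight after conditioning:
  (X=2, Z=2, Y=1) weight 1/90
  (X=2, Z=3, Y=0) weight 1/20
Group by Z:
  weight(Z=2) = 1/90
  weight(Z=3) = 1/20
Total weight = 1/90 + 1/20 = 11/180
P(Z=2 | obs) = 1/90 / 11/180 = 2/11
P(Z=3 | obs) = 1/20 / 11/180 = 9/11
argmax = 3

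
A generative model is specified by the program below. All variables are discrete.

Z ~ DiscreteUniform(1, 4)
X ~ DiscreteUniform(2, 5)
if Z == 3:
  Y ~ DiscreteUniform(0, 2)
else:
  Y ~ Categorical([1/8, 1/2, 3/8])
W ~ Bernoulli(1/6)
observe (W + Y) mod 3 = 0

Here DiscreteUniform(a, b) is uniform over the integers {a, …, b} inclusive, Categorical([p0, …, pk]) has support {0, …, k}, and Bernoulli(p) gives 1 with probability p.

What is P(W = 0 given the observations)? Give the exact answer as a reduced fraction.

P(W = 0 | obs) = 17/24

Enumerate traces; 32 have nonzero weight after conditioning:
  (Z=1, X=2, Y=0, W=0) weight 5/768
  (Z=1, X=2, Y=2, W=1) weight 1/256
  (Z=1, X=3, Y=0, W=0) weight 5/768
  (Z=1, X=3, Y=2, W=1) weight 1/256
  (Z=1, X=4, Y=0, W=0) weight 5/768
  (Z=1, X=4, Y=2, W=1) weight 1/256
  (Z=1, X=5, Y=0, W=0) weight 5/768
  (Z=1, X=5, Y=2, W=1) weight 1/256
  … 24 more
Group by W:
  weight(W=0) = 85/576
  weight(W=1) = 35/576
Total weight = 85/576 + 35/576 = 5/24
P(W=0 | obs) = 85/576 / 5/24 = 17/24
P(W=1 | obs) = 35/576 / 5/24 = 7/24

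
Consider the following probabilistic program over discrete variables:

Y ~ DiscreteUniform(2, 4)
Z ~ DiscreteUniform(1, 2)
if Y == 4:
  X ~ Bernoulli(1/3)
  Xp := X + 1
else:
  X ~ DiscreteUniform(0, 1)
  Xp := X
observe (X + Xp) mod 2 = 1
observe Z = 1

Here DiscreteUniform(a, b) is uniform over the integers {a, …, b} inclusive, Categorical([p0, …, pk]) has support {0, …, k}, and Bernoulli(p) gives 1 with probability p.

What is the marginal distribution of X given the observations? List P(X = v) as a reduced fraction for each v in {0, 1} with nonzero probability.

Enumerate traces; 2 have nonzero weight after conditioning:
  (Y=4, Z=1, X=0) weight 1/9
  (Y=4, Z=1, X=1) weight 1/18
Group by X:
  weight(X=0) = 1/9
  weight(X=1) = 1/18
Total weight = 1/9 + 1/18 = 1/6
P(X=0 | obs) = 1/9 / 1/6 = 2/3
P(X=1 | obs) = 1/18 / 1/6 = 1/3

P(X=0) = 2/3, P(X=1) = 1/3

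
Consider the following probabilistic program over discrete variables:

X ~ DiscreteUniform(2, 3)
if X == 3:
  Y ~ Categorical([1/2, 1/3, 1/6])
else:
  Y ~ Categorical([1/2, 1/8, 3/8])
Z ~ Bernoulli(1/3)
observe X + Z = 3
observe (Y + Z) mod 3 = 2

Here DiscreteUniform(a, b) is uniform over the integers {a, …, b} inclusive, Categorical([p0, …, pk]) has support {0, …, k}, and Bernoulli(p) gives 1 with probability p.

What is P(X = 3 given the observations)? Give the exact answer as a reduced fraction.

Enumerate traces; 2 have nonzero weight after conditioning:
  (X=2, Y=1, Z=1) weight 1/48
  (X=3, Y=2, Z=0) weight 1/18
Group by X:
  weight(X=2) = 1/48
  weight(X=3) = 1/18
Total weight = 1/48 + 1/18 = 11/144
P(X=2 | obs) = 1/48 / 11/144 = 3/11
P(X=3 | obs) = 1/18 / 11/144 = 8/11

P(X = 3 | obs) = 8/11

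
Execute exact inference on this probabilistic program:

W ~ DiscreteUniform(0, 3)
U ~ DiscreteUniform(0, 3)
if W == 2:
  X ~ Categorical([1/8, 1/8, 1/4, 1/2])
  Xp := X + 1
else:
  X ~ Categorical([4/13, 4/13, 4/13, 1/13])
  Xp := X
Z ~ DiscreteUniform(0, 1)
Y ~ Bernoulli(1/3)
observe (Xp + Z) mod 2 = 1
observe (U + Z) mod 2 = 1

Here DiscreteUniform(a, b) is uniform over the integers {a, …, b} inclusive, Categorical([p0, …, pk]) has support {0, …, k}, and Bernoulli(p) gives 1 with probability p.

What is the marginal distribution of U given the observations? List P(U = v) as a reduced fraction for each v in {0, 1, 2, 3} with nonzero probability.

P(U=0) = 257/832, P(U=1) = 159/832, P(U=2) = 257/832, P(U=3) = 159/832

Enumerate traces; 64 have nonzero weight after conditioning:
  (W=0, U=0, X=0, Z=1, Y=0) weight 1/156
  (W=0, U=0, X=0, Z=1, Y=1) weight 1/312
  (W=0, U=0, X=2, Z=1, Y=0) weight 1/156
  (W=0, U=0, X=2, Z=1, Y=1) weight 1/312
  (W=0, U=1, X=1, Z=0, Y=0) weight 1/156
  (W=0, U=1, X=1, Z=0, Y=1) weight 1/312
  (W=0, U=1, X=3, Z=0, Y=0) weight 1/624
  (W=0, U=1, X=3, Z=0, Y=1) weight 1/1248
  (W=0, U=2, X=0, Z=1, Y=0) weight 1/156
  (W=0, U=3, X=1, Z=0, Y=0) weight 1/156
  … 54 more
Group by U:
  weight(U=0) = 257/3328
  weight(U=1) = 159/3328
  weight(U=2) = 257/3328
  weight(U=3) = 159/3328
Total weight = 257/3328 + 159/3328 + 257/3328 + 159/3328 = 1/4
P(U=0 | obs) = 257/3328 / 1/4 = 257/832
P(U=1 | obs) = 159/3328 / 1/4 = 159/832
P(U=2 | obs) = 257/3328 / 1/4 = 257/832
P(U=3 | obs) = 159/3328 / 1/4 = 159/832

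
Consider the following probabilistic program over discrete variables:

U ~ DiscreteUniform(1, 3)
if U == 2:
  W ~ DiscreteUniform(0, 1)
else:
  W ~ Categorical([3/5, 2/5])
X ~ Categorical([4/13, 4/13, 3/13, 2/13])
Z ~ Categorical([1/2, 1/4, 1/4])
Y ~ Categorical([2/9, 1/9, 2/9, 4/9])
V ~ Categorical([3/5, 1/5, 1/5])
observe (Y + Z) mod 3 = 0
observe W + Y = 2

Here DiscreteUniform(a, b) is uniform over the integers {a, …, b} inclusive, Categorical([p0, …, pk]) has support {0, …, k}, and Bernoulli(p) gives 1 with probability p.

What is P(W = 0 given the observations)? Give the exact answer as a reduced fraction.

P(W = 0 | obs) = 34/47

Enumerate traces; 72 have nonzero weight after conditioning:
  (U=1, W=0, X=0, Z=1, Y=2, V=0) weight 2/975
  (U=1, W=0, X=0, Z=1, Y=2, V=1) weight 2/2925
  (U=1, W=0, X=0, Z=1, Y=2, V=2) weight 2/2925
  (U=1, W=0, X=1, Z=1, Y=2, V=0) weight 2/975
  (U=1, W=0, X=1, Z=1, Y=2, V=1) weight 2/2925
  (U=1, W=0, X=1, Z=1, Y=2, V=2) weight 2/2925
  (U=1, W=0, X=2, Z=1, Y=2, V=0) weight 1/650
  (U=1, W=0, X=2, Z=1, Y=2, V=1) weight 1/1950
  (U=1, W=1, X=0, Z=2, Y=1, V=0) weight 2/2925
  … 63 more
Group by W:
  weight(W=0) = 17/540
  weight(W=1) = 13/1080
Total weight = 17/540 + 13/1080 = 47/1080
P(W=0 | obs) = 17/540 / 47/1080 = 34/47
P(W=1 | obs) = 13/1080 / 47/1080 = 13/47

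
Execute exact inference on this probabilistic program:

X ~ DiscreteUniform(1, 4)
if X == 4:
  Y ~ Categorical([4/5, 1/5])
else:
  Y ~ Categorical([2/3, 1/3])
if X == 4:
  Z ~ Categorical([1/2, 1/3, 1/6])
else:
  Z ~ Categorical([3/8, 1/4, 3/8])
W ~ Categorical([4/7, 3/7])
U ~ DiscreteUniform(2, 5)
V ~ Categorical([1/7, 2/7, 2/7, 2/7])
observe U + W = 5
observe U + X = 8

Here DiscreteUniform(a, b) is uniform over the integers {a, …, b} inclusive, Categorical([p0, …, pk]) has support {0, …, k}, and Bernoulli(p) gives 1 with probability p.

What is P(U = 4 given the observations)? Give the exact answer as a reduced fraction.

Enumerate traces; 48 have nonzero weight after conditioning:
  (X=3, Y=0, Z=0, W=0, U=5, V=0) weight 1/784
  (X=3, Y=0, Z=0, W=0, U=5, V=1) weight 1/392
  (X=3, Y=0, Z=0, W=0, U=5, V=2) weight 1/392
  (X=3, Y=0, Z=0, W=0, U=5, V=3) weight 1/392
  (X=3, Y=0, Z=1, W=0, U=5, V=0) weight 1/1176
  (X=3, Y=0, Z=1, W=0, U=5, V=1) weight 1/588
  (X=3, Y=0, Z=1, W=0, U=5, V=2) weight 1/588
  (X=3, Y=0, Z=1, W=0, U=5, V=3) weight 1/588
  (X=4, Y=0, Z=0, W=1, U=4, V=0) weight 3/1960
  … 39 more
Group by U:
  weight(U=4) = 3/112
  weight(U=5) = 1/28
Total weight = 3/112 + 1/28 = 1/16
P(U=4 | obs) = 3/112 / 1/16 = 3/7
P(U=5 | obs) = 1/28 / 1/16 = 4/7

P(U = 4 | obs) = 3/7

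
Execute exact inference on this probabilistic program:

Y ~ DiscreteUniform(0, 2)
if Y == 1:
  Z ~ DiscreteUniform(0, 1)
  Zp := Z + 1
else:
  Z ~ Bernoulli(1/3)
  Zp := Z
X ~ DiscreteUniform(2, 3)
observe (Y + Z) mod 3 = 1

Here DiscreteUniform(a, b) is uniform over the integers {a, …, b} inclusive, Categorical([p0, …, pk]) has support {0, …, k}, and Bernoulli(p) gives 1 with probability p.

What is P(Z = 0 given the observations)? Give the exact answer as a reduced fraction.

Enumerate traces; 4 have nonzero weight after conditioning:
  (Y=0, Z=1, X=2) weight 1/18
  (Y=0, Z=1, X=3) weight 1/18
  (Y=1, Z=0, X=2) weight 1/12
  (Y=1, Z=0, X=3) weight 1/12
Group by Z:
  weight(Z=0) = 1/6
  weight(Z=1) = 1/9
Total weight = 1/6 + 1/9 = 5/18
P(Z=0 | obs) = 1/6 / 5/18 = 3/5
P(Z=1 | obs) = 1/9 / 5/18 = 2/5

P(Z = 0 | obs) = 3/5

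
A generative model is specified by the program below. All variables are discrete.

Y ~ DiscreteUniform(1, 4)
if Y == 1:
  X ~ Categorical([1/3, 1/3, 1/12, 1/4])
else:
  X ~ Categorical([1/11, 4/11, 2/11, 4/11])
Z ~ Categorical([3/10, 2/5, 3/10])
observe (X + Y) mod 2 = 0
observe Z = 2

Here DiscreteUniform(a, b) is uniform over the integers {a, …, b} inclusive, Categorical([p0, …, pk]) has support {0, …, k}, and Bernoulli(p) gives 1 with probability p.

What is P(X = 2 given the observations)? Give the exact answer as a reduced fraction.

P(X = 2 | obs) = 48/245

Enumerate traces; 8 have nonzero weight after conditioning:
  (Y=1, X=1, Z=2) weight 1/40
  (Y=1, X=3, Z=2) weight 3/160
  (Y=2, X=0, Z=2) weight 3/440
  (Y=2, X=2, Z=2) weight 3/220
  (Y=3, X=1, Z=2) weight 3/110
  (Y=3, X=3, Z=2) weight 3/110
  (Y=4, X=0, Z=2) weight 3/440
  (Y=4, X=2, Z=2) weight 3/220
Group by X:
  weight(X=0) = 3/220
  weight(X=1) = 23/440
  weight(X=2) = 3/110
  weight(X=3) = 81/1760
Total weight = 3/220 + 23/440 + 3/110 + 81/1760 = 49/352
P(X=0 | obs) = 3/220 / 49/352 = 24/245
P(X=1 | obs) = 23/440 / 49/352 = 92/245
P(X=2 | obs) = 3/110 / 49/352 = 48/245
P(X=3 | obs) = 81/1760 / 49/352 = 81/245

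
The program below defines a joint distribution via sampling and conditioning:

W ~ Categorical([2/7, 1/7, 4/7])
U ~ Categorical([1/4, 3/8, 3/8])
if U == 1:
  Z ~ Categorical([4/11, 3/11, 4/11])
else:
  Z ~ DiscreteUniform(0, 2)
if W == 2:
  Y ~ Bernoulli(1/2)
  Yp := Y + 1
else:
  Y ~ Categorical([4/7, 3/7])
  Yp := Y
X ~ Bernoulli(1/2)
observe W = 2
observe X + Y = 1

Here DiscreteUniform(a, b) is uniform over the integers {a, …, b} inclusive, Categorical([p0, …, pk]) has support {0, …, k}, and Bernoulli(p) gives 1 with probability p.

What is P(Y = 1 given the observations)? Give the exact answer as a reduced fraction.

Enumerate traces; 18 have nonzero weight after conditioning:
  (W=2, U=0, Z=0, Y=0, X=1) weight 1/84
  (W=2, U=0, Z=0, Y=1, X=0) weight 1/84
  (W=2, U=0, Z=1, Y=0, X=1) weight 1/84
  (W=2, U=0, Z=1, Y=1, X=0) weight 1/84
  (W=2, U=0, Z=2, Y=0, X=1) weight 1/84
  (W=2, U=0, Z=2, Y=1, X=0) weight 1/84
  (W=2, U=1, Z=0, Y=0, X=1) weight 3/154
  (W=2, U=1, Z=0, Y=1, X=0) weight 3/154
  … 10 more
Group by Y:
  weight(Y=0) = 1/7
  weight(Y=1) = 1/7
Total weight = 1/7 + 1/7 = 2/7
P(Y=0 | obs) = 1/7 / 2/7 = 1/2
P(Y=1 | obs) = 1/7 / 2/7 = 1/2

P(Y = 1 | obs) = 1/2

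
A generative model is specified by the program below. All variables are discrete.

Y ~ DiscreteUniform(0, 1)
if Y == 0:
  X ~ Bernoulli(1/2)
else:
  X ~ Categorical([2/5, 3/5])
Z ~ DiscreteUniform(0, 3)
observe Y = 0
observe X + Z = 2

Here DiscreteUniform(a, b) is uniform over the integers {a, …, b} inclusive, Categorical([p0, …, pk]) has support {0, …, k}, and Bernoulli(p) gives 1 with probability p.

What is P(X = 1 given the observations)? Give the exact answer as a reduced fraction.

P(X = 1 | obs) = 1/2

Enumerate traces; 2 have nonzero weight after conditioning:
  (Y=0, X=0, Z=2) weight 1/16
  (Y=0, X=1, Z=1) weight 1/16
Group by X:
  weight(X=0) = 1/16
  weight(X=1) = 1/16
Total weight = 1/16 + 1/16 = 1/8
P(X=0 | obs) = 1/16 / 1/8 = 1/2
P(X=1 | obs) = 1/16 / 1/8 = 1/2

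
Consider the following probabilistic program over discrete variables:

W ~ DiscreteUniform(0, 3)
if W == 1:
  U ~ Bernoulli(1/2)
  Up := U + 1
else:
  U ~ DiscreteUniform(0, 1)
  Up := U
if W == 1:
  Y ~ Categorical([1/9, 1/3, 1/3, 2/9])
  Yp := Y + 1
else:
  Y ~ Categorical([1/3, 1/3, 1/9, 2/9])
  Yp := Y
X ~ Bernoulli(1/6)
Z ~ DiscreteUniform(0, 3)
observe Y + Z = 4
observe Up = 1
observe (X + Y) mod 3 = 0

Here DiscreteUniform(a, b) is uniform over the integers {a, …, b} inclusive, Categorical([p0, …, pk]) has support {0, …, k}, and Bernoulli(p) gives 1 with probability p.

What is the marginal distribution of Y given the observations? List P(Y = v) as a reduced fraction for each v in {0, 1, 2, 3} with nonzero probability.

Enumerate traces; 8 have nonzero weight after conditioning:
  (W=0, U=1, Y=2, X=1, Z=2) weight 1/1728
  (W=0, U=1, Y=3, X=0, Z=1) weight 5/864
  (W=1, U=0, Y=2, X=1, Z=2) weight 1/576
  (W=1, U=0, Y=3, X=0, Z=1) weight 5/864
  (W=2, U=1, Y=2, X=1, Z=2) weight 1/1728
  (W=2, U=1, Y=3, X=0, Z=1) weight 5/864
  (W=3, U=1, Y=2, X=1, Z=2) weight 1/1728
  (W=3, U=1, Y=3, X=0, Z=1) weight 5/864
Group by Y:
  weight(Y=2) = 1/288
  weight(Y=3) = 5/216
Total weight = 1/288 + 5/216 = 23/864
P(Y=2 | obs) = 1/288 / 23/864 = 3/23
P(Y=3 | obs) = 5/216 / 23/864 = 20/23

P(Y=2) = 3/23, P(Y=3) = 20/23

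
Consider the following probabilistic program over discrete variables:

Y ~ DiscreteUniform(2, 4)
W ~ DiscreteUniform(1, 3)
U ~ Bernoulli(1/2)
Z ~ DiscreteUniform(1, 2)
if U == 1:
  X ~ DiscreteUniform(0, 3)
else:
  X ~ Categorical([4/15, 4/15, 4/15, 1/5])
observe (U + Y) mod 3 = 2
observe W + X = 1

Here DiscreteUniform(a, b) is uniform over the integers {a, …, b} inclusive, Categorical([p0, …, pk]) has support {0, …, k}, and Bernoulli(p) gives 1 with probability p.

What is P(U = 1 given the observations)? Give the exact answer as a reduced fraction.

P(U = 1 | obs) = 15/31

Enumerate traces; 4 have nonzero weight after conditioning:
  (Y=2, W=1, U=0, Z=1, X=0) weight 1/135
  (Y=2, W=1, U=0, Z=2, X=0) weight 1/135
  (Y=4, W=1, U=1, Z=1, X=0) weight 1/144
  (Y=4, W=1, U=1, Z=2, X=0) weight 1/144
Group by U:
  weight(U=0) = 2/135
  weight(U=1) = 1/72
Total weight = 2/135 + 1/72 = 31/1080
P(U=0 | obs) = 2/135 / 31/1080 = 16/31
P(U=1 | obs) = 1/72 / 31/1080 = 15/31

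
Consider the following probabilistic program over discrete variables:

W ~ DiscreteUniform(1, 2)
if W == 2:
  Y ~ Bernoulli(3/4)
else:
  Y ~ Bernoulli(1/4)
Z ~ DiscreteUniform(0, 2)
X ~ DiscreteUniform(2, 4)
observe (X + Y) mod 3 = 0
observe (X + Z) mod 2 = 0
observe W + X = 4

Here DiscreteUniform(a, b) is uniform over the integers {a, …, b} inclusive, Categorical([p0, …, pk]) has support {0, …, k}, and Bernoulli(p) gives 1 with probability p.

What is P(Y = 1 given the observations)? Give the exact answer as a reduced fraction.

Enumerate traces; 3 have nonzero weight after conditioning:
  (W=1, Y=0, Z=1, X=3) weight 1/24
  (W=2, Y=1, Z=0, X=2) weight 1/24
  (W=2, Y=1, Z=2, X=2) weight 1/24
Group by Y:
  weight(Y=0) = 1/24
  weight(Y=1) = 1/12
Total weight = 1/24 + 1/12 = 1/8
P(Y=0 | obs) = 1/24 / 1/8 = 1/3
P(Y=1 | obs) = 1/12 / 1/8 = 2/3

P(Y = 1 | obs) = 2/3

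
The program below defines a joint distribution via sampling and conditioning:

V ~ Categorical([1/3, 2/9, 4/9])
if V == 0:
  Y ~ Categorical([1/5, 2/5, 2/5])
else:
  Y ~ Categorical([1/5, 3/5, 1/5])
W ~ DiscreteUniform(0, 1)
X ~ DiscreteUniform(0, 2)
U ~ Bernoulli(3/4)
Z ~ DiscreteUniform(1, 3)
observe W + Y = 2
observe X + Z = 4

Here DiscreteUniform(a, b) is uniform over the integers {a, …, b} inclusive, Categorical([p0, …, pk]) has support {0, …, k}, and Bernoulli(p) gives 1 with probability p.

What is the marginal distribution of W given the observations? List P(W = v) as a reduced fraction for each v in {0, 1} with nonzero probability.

Enumerate traces; 24 have nonzero weight after conditioning:
  (V=0, Y=1, W=1, X=1, U=0, Z=3) weight 1/540
  (V=0, Y=1, W=1, X=1, U=1, Z=3) weight 1/180
  (V=0, Y=1, W=1, X=2, U=0, Z=2) weight 1/540
  (V=0, Y=1, W=1, X=2, U=1, Z=2) weight 1/180
  (V=0, Y=2, W=0, X=1, U=0, Z=3) weight 1/540
  (V=0, Y=2, W=0, X=1, U=1, Z=3) weight 1/180
  (V=0, Y=2, W=0, X=2, U=0, Z=2) weight 1/540
  (V=0, Y=2, W=0, X=2, U=1, Z=2) weight 1/180
  … 16 more
Group by W:
  weight(W=0) = 4/135
  weight(W=1) = 8/135
Total weight = 4/135 + 8/135 = 4/45
P(W=0 | obs) = 4/135 / 4/45 = 1/3
P(W=1 | obs) = 8/135 / 4/45 = 2/3

P(W=0) = 1/3, P(W=1) = 2/3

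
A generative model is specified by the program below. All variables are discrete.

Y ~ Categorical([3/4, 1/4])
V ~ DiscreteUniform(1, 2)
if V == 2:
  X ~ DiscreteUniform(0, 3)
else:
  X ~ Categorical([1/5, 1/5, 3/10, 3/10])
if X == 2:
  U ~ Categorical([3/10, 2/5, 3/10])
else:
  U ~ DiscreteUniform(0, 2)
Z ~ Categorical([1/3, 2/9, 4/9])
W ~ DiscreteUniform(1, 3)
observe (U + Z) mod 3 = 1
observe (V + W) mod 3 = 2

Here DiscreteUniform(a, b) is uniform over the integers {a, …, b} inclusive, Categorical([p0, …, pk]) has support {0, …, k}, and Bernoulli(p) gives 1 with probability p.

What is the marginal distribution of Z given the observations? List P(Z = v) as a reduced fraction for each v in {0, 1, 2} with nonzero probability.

Enumerate traces; 48 have nonzero weight after conditioning:
  (Y=0, V=1, X=0, U=0, Z=1, W=1) weight 1/540
  (Y=0, V=1, X=0, U=1, Z=0, W=1) weight 1/360
  (Y=0, V=1, X=0, U=2, Z=2, W=1) weight 1/270
  (Y=0, V=1, X=1, U=0, Z=1, W=1) weight 1/540
  (Y=0, V=1, X=1, U=1, Z=0, W=1) weight 1/360
  (Y=0, V=1, X=1, U=2, Z=2, W=1) weight 1/270
  (Y=0, V=1, X=2, U=0, Z=1, W=1) weight 1/400
  (Y=0, V=1, X=2, U=1, Z=0, W=1) weight 1/200
  … 40 more
Group by Z:
  weight(Z=0) = 211/5400
  weight(Z=1) = 389/16200
  weight(Z=2) = 389/8100
Total weight = 211/5400 + 389/16200 + 389/8100 = 1/9
P(Z=0 | obs) = 211/5400 / 1/9 = 211/600
P(Z=1 | obs) = 389/16200 / 1/9 = 389/1800
P(Z=2 | obs) = 389/8100 / 1/9 = 389/900

P(Z=0) = 211/600, P(Z=1) = 389/1800, P(Z=2) = 389/900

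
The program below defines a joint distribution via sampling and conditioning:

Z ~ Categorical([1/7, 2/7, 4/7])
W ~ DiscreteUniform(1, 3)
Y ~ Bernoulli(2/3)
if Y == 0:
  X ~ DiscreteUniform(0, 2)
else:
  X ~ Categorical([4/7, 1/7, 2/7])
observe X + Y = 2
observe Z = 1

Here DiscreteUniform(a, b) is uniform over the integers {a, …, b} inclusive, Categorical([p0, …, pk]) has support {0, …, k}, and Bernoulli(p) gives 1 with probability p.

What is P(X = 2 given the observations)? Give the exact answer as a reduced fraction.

Enumerate traces; 6 have nonzero weight after conditioning:
  (Z=1, W=1, Y=0, X=2) weight 2/189
  (Z=1, W=1, Y=1, X=1) weight 4/441
  (Z=1, W=2, Y=0, X=2) weight 2/189
  (Z=1, W=2, Y=1, X=1) weight 4/441
  (Z=1, W=3, Y=0, X=2) weight 2/189
  (Z=1, W=3, Y=1, X=1) weight 4/441
Group by X:
  weight(X=1) = 4/147
  weight(X=2) = 2/63
Total weight = 4/147 + 2/63 = 26/441
P(X=1 | obs) = 4/147 / 26/441 = 6/13
P(X=2 | obs) = 2/63 / 26/441 = 7/13

P(X = 2 | obs) = 7/13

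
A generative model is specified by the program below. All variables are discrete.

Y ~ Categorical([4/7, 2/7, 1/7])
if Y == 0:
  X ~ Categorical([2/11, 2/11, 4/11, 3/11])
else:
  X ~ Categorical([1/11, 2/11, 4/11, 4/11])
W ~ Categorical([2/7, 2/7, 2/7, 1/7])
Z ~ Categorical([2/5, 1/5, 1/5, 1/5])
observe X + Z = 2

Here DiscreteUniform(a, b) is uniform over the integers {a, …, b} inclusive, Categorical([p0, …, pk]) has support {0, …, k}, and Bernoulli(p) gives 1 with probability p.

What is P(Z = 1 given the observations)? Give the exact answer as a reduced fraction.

Enumerate traces; 36 have nonzero weight after conditioning:
  (Y=0, X=0, W=0, Z=2) weight 16/2695
  (Y=0, X=0, W=1, Z=2) weight 16/2695
  (Y=0, X=0, W=2, Z=2) weight 16/2695
  (Y=0, X=0, W=3, Z=2) weight 8/2695
  (Y=0, X=1, W=0, Z=1) weight 16/2695
  (Y=0, X=1, W=1, Z=1) weight 16/2695
  (Y=0, X=1, W=2, Z=1) weight 16/2695
  (Y=0, X=1, W=3, Z=1) weight 8/2695
  (Y=0, X=2, W=0, Z=0) weight 64/2695
  … 27 more
Group by Z:
  weight(Z=0) = 8/55
  weight(Z=1) = 2/55
  weight(Z=2) = 1/35
Total weight = 8/55 + 2/55 + 1/35 = 81/385
P(Z=0 | obs) = 8/55 / 81/385 = 56/81
P(Z=1 | obs) = 2/55 / 81/385 = 14/81
P(Z=2 | obs) = 1/35 / 81/385 = 11/81

P(Z = 1 | obs) = 14/81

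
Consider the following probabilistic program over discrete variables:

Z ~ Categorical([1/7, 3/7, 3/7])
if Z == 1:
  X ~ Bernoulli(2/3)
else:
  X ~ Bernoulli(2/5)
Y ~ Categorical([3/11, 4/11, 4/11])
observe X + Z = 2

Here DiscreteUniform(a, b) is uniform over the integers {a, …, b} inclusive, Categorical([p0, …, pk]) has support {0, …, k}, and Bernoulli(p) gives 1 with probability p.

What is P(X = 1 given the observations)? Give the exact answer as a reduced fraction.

P(X = 1 | obs) = 10/19

Enumerate traces; 6 have nonzero weight after conditioning:
  (Z=1, X=1, Y=0) weight 6/77
  (Z=1, X=1, Y=1) weight 8/77
  (Z=1, X=1, Y=2) weight 8/77
  (Z=2, X=0, Y=0) weight 27/385
  (Z=2, X=0, Y=1) weight 36/385
  (Z=2, X=0, Y=2) weight 36/385
Group by X:
  weight(X=0) = 9/35
  weight(X=1) = 2/7
Total weight = 9/35 + 2/7 = 19/35
P(X=0 | obs) = 9/35 / 19/35 = 9/19
P(X=1 | obs) = 2/7 / 19/35 = 10/19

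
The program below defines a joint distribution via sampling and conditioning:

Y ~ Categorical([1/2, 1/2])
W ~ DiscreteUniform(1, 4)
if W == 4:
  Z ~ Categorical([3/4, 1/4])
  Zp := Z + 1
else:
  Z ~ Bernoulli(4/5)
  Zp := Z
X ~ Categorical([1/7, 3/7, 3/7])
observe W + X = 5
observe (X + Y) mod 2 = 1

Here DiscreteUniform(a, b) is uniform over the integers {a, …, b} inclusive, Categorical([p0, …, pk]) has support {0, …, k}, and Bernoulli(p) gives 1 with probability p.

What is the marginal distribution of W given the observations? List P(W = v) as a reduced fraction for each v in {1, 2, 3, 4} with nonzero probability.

Enumerate traces; 4 have nonzero weight after conditioning:
  (Y=0, W=4, Z=0, X=1) weight 9/224
  (Y=0, W=4, Z=1, X=1) weight 3/224
  (Y=1, W=3, Z=0, X=2) weight 3/280
  (Y=1, W=3, Z=1, X=2) weight 3/70
Group by W:
  weight(W=3) = 3/56
  weight(W=4) = 3/56
Total weight = 3/56 + 3/56 = 3/28
P(W=3 | obs) = 3/56 / 3/28 = 1/2
P(W=4 | obs) = 3/56 / 3/28 = 1/2

P(W=3) = 1/2, P(W=4) = 1/2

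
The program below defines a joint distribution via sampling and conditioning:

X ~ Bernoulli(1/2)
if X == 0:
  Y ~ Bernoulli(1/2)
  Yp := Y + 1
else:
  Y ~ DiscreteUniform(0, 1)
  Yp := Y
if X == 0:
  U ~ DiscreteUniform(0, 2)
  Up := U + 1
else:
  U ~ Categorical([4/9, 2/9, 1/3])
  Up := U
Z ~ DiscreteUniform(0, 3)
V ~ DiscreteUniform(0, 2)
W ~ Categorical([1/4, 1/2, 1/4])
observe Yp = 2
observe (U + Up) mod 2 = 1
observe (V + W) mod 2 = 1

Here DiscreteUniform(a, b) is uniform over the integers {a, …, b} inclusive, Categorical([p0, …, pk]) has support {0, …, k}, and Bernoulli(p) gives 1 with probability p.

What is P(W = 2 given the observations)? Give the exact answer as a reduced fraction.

Enumerate traces; 48 have nonzero weight after conditioning:
  (X=0, Y=1, U=0, Z=0, V=0, W=1) weight 1/288
  (X=0, Y=1, U=0, Z=0, V=1, W=0) weight 1/576
  (X=0, Y=1, U=0, Z=0, V=1, W=2) weight 1/576
  (X=0, Y=1, U=0, Z=0, V=2, W=1) weight 1/288
  (X=0, Y=1, U=0, Z=1, V=0, W=1) weight 1/288
  (X=0, Y=1, U=0, Z=1, V=1, W=0) weight 1/576
  (X=0, Y=1, U=0, Z=1, V=1, W=2) weight 1/576
  (X=0, Y=1, U=0, Z=1, V=2, W=1) weight 1/288
  … 40 more
Group by W:
  weight(W=0) = 1/48
  weight(W=1) = 1/12
  weight(W=2) = 1/48
Total weight = 1/48 + 1/12 + 1/48 = 1/8
P(W=0 | obs) = 1/48 / 1/8 = 1/6
P(W=1 | obs) = 1/12 / 1/8 = 2/3
P(W=2 | obs) = 1/48 / 1/8 = 1/6

P(W = 2 | obs) = 1/6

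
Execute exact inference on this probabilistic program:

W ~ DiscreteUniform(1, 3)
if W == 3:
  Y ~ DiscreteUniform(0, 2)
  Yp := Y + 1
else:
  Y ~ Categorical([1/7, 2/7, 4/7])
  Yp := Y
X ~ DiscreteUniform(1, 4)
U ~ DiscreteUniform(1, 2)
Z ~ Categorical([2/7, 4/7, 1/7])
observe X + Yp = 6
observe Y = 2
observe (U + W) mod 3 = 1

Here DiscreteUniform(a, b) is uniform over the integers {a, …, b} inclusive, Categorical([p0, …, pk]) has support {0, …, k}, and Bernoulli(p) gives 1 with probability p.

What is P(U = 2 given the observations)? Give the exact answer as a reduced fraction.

Enumerate traces; 6 have nonzero weight after conditioning:
  (W=2, Y=2, X=4, U=2, Z=0) weight 1/147
  (W=2, Y=2, X=4, U=2, Z=1) weight 2/147
  (W=2, Y=2, X=4, U=2, Z=2) weight 1/294
  (W=3, Y=2, X=3, U=1, Z=0) weight 1/252
  (W=3, Y=2, X=3, U=1, Z=1) weight 1/126
  (W=3, Y=2, X=3, U=1, Z=2) weight 1/504
Group by U:
  weight(U=1) = 1/72
  weight(U=2) = 1/42
Total weight = 1/72 + 1/42 = 19/504
P(U=1 | obs) = 1/72 / 19/504 = 7/19
P(U=2 | obs) = 1/42 / 19/504 = 12/19

P(U = 2 | obs) = 12/19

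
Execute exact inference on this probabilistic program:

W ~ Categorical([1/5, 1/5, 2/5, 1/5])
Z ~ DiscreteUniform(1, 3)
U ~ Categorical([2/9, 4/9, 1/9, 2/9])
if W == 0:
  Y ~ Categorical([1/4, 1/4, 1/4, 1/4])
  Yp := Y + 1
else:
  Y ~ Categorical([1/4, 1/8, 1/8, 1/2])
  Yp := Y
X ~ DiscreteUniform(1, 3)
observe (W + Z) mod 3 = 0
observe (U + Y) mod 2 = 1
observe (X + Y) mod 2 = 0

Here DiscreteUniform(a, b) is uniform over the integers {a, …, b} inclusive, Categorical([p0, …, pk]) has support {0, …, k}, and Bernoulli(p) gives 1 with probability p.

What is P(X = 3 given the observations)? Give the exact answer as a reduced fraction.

Enumerate traces; 48 have nonzero weight after conditioning:
  (W=0, Z=3, U=0, Y=1, X=1) weight 1/810
  (W=0, Z=3, U=0, Y=1, X=3) weight 1/810
  (W=0, Z=3, U=0, Y=3, X=1) weight 1/810
  (W=0, Z=3, U=0, Y=3, X=3) weight 1/810
  (W=0, Z=3, U=1, Y=0, X=2) weight 1/405
  (W=0, Z=3, U=1, Y=2, X=2) weight 1/405
  (W=0, Z=3, U=2, Y=1, X=1) weight 1/1620
  (W=0, Z=3, U=2, Y=1, X=3) weight 1/1620
  … 40 more
Group by X:
  weight(X=1) = 1/45
  weight(X=2) = 4/135
  weight(X=3) = 1/45
Total weight = 1/45 + 4/135 + 1/45 = 2/27
P(X=1 | obs) = 1/45 / 2/27 = 3/10
P(X=2 | obs) = 4/135 / 2/27 = 2/5
P(X=3 | obs) = 1/45 / 2/27 = 3/10

P(X = 3 | obs) = 3/10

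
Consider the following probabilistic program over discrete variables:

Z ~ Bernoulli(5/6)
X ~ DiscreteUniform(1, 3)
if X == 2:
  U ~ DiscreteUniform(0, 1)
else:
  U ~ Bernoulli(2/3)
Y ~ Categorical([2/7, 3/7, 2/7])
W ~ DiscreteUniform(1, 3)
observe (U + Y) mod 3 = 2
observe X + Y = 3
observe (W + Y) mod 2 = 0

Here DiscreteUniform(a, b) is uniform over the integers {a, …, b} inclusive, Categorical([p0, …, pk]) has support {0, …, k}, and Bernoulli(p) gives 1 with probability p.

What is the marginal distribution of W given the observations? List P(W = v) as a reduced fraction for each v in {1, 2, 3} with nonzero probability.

P(W=1) = 9/22, P(W=2) = 2/11, P(W=3) = 9/22

Enumerate traces; 6 have nonzero weight after conditioning:
  (Z=0, X=1, U=0, Y=2, W=2) weight 1/567
  (Z=0, X=2, U=1, Y=1, W=1) weight 1/252
  (Z=0, X=2, U=1, Y=1, W=3) weight 1/252
  (Z=1, X=1, U=0, Y=2, W=2) weight 5/567
  (Z=1, X=2, U=1, Y=1, W=1) weight 5/252
  (Z=1, X=2, U=1, Y=1, W=3) weight 5/252
Group by W:
  weight(W=1) = 1/42
  weight(W=2) = 2/189
  weight(W=3) = 1/42
Total weight = 1/42 + 2/189 + 1/42 = 11/189
P(W=1 | obs) = 1/42 / 11/189 = 9/22
P(W=2 | obs) = 2/189 / 11/189 = 2/11
P(W=3 | obs) = 1/42 / 11/189 = 9/22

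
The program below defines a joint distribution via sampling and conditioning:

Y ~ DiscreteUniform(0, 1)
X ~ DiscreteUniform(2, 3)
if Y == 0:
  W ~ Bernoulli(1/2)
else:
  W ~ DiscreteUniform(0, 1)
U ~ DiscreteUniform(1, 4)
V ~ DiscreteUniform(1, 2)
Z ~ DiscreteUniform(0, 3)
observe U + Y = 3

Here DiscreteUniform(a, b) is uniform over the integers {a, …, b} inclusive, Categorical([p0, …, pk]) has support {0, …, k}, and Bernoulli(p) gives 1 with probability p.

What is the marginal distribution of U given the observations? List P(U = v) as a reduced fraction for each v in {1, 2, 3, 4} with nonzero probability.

P(U=2) = 1/2, P(U=3) = 1/2

Enumerate traces; 64 have nonzero weight after conditioning:
  (Y=0, X=2, W=0, U=3, V=1, Z=0) weight 1/256
  (Y=0, X=2, W=0, U=3, V=1, Z=1) weight 1/256
  (Y=0, X=2, W=0, U=3, V=1, Z=2) weight 1/256
  (Y=0, X=2, W=0, U=3, V=1, Z=3) weight 1/256
  (Y=0, X=2, W=0, U=3, V=2, Z=0) weight 1/256
  (Y=0, X=2, W=0, U=3, V=2, Z=1) weight 1/256
  (Y=0, X=2, W=0, U=3, V=2, Z=2) weight 1/256
  (Y=0, X=2, W=0, U=3, V=2, Z=3) weight 1/256
  (Y=1, X=2, W=0, U=2, V=1, Z=0) weight 1/256
  … 55 more
Group by U:
  weight(U=2) = 1/8
  weight(U=3) = 1/8
Total weight = 1/8 + 1/8 = 1/4
P(U=2 | obs) = 1/8 / 1/4 = 1/2
P(U=3 | obs) = 1/8 / 1/4 = 1/2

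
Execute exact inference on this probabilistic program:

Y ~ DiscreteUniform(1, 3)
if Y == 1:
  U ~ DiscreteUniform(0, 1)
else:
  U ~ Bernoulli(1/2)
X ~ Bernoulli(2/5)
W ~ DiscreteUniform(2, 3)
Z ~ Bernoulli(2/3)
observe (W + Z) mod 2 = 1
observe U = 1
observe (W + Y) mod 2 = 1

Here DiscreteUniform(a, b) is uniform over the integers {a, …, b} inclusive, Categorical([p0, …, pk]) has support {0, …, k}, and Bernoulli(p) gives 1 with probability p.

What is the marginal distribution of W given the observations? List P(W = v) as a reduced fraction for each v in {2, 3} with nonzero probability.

Enumerate traces; 6 have nonzero weight after conditioning:
  (Y=1, U=1, X=0, W=2, Z=1) weight 1/30
  (Y=1, U=1, X=1, W=2, Z=1) weight 1/45
  (Y=2, U=1, X=0, W=3, Z=0) weight 1/60
  (Y=2, U=1, X=1, W=3, Z=0) weight 1/90
  (Y=3, U=1, X=0, W=2, Z=1) weight 1/30
  (Y=3, U=1, X=1, W=2, Z=1) weight 1/45
Group by W:
  weight(W=2) = 1/9
  weight(W=3) = 1/36
Total weight = 1/9 + 1/36 = 5/36
P(W=2 | obs) = 1/9 / 5/36 = 4/5
P(W=3 | obs) = 1/36 / 5/36 = 1/5

P(W=2) = 4/5, P(W=3) = 1/5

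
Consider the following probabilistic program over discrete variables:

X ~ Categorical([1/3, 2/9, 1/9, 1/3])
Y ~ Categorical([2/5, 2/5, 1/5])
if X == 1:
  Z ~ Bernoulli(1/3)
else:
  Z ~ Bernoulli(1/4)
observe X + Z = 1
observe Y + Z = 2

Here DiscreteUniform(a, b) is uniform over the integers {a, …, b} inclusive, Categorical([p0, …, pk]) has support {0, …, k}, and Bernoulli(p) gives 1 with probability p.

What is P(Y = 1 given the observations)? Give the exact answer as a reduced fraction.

P(Y = 1 | obs) = 9/17

Enumerate traces; 2 have nonzero weight after conditioning:
  (X=0, Y=1, Z=1) weight 1/30
  (X=1, Y=2, Z=0) weight 4/135
Group by Y:
  weight(Y=1) = 1/30
  weight(Y=2) = 4/135
Total weight = 1/30 + 4/135 = 17/270
P(Y=1 | obs) = 1/30 / 17/270 = 9/17
P(Y=2 | obs) = 4/135 / 17/270 = 8/17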